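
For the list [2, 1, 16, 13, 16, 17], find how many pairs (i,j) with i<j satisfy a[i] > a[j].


For each element, count the later elements that are smaller than it:
  2 (index 0): smaller elements after it = [1] -> 1
  1 (index 1): smaller elements after it = [] -> 0
  16 (index 2): smaller elements after it = [13] -> 1
  13 (index 3): smaller elements after it = [] -> 0
  16 (index 4): smaller elements after it = [] -> 0
Total inversions = 1 + 0 + 1 + 0 + 0 = 2
Final answer: 2


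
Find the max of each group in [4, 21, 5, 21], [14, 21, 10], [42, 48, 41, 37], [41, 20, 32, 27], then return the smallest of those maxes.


Find max of each group:
  Group 1: [4, 21, 5, 21] -> max = 21
  Group 2: [14, 21, 10] -> max = 21
  Group 3: [42, 48, 41, 37] -> max = 48
  Group 4: [41, 20, 32, 27] -> max = 41
Maxes: [21, 21, 48, 41]
Minimum of maxes = 21
Final answer: 21


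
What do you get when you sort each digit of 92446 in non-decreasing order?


The number 92446 has digits: 9, 2, 4, 4, 6
Sorted: 2, 4, 4, 6, 9
Joining the sorted digits gives the result.
Final answer: 24469


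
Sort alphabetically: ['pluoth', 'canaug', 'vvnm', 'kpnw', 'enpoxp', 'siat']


Compare strings character by character (the first differing letter decides):
  'canaug' < 'enpoxp' since 'c' < 'e' at position 1
  'enpoxp' < 'kpnw' since 'e' < 'k' at position 1
  'kpnw' < 'pluoth' since 'k' < 'p' at position 1
  'pluoth' < 'siat' since 'p' < 's' at position 1
  'siat' < 'vvnm' since 's' < 'v' at position 1
Chaining these comparisons gives the alphabetical order.
Final answer: ['canaug', 'enpoxp', 'kpnw', 'pluoth', 'siat', 'vvnm']


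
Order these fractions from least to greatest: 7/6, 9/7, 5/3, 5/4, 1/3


Convert to decimal for comparison:
  7/6 = 1.1667
  9/7 = 1.2857
  5/3 = 1.6667
  5/4 = 1.25
  1/3 = 0.3333
Decimals in increasing order: 0.3333 < 1.1667 < 1.25 < 1.2857 < 1.6667
Writing each back as its fraction gives the sorted order.
Final answer: 1/3, 7/6, 5/4, 9/7, 5/3


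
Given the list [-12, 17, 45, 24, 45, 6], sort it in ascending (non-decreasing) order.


Original list: [-12, 17, 45, 24, 45, 6]
Repeatedly take the smallest remaining element:
  Remaining [-12, 17, 45, 24, 45, 6] -> smallest is -12
  Remaining [17, 45, 24, 45, 6] -> smallest is 6
  Remaining [17, 45, 24, 45] -> smallest is 17
  Remaining [45, 24, 45] -> smallest is 24
  Remaining [45, 45] -> smallest is 45
  Remaining [45] -> smallest is 45
Collecting the picks in order gives the sorted list.
Final answer: [-12, 6, 17, 24, 45, 45]


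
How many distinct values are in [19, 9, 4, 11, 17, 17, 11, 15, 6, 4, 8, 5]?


List all unique values:
Distinct values: [4, 5, 6, 8, 9, 11, 15, 17, 19]
Count = 9
Final answer: 9


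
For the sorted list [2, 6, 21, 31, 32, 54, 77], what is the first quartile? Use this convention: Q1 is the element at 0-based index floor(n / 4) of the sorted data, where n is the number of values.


The list has n = 7 elements.
Q1 index = floor(7 / 4) = floor(1.75) = 1
Counting from index 0 in the sorted data, the element at index 1 is 6.
Final answer: 6


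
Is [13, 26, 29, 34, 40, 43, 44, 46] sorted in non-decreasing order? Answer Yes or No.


Check consecutive pairs:
  13 <= 26? True
  26 <= 29? True
  29 <= 34? True
  34 <= 40? True
  40 <= 43? True
  43 <= 44? True
  44 <= 46? True
Every consecutive pair is in order, so the list is non-decreasing.
Final answer: Yes


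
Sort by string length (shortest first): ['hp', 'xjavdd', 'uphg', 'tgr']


Compute lengths:
  'hp' has length 2
  'xjavdd' has length 6
  'uphg' has length 4
  'tgr' has length 3
Lengths in increasing order: 2 < 3 < 4 < 6
Listing the words in that order gives the answer.
Final answer: ['hp', 'tgr', 'uphg', 'xjavdd']


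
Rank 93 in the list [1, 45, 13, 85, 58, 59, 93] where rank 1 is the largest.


Sort descending: [93, 85, 59, 58, 45, 13, 1]
Find 93 in the sorted list.
93 is at position 1.
Final answer: 1


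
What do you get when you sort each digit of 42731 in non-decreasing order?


The number 42731 has digits: 4, 2, 7, 3, 1
Sorted: 1, 2, 3, 4, 7
Joining the sorted digits gives the result.
Final answer: 12347


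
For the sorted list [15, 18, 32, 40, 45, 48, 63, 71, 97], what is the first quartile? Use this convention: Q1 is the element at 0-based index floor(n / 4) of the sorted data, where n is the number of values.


The list has n = 9 elements.
Q1 index = floor(9 / 4) = floor(2.25) = 2
Counting from index 0 in the sorted data, the element at index 2 is 32.
Final answer: 32


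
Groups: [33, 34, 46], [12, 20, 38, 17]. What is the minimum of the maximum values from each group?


Find max of each group:
  Group 1: [33, 34, 46] -> max = 46
  Group 2: [12, 20, 38, 17] -> max = 38
Maxes: [46, 38]
Minimum of maxes = 38
Final answer: 38


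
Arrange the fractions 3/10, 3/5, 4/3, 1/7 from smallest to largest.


Convert to decimal for comparison:
  3/10 = 0.3
  3/5 = 0.6
  4/3 = 1.3333
  1/7 = 0.1429
Decimals in increasing order: 0.1429 < 0.3 < 0.6 < 1.3333
Writing each back as its fraction gives the sorted order.
Final answer: 1/7, 3/10, 3/5, 4/3


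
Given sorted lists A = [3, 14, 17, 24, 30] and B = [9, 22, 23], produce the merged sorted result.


List A: [3, 14, 17, 24, 30]
List B: [9, 22, 23]
Repeatedly compare the front elements and take the smaller:
  3 vs 9 -> take 3
  14 vs 9 -> take 9
  14 vs 22 -> take 14
  17 vs 22 -> take 17
  24 vs 22 -> take 22
  24 vs 23 -> take 23
  B is exhausted; append the rest of A: [24, 30]
Final answer: [3, 9, 14, 17, 22, 23, 24, 30]


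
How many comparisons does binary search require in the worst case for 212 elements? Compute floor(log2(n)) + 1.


Binary search halves the search space each step.
Maximum comparisons = floor(log2(212)) + 1
log2(212) = 7.7279
floor(log2(212)) = 7, so 7 + 1 = 8
Final answer: 8


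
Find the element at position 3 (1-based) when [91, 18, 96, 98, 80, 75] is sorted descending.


Sort descending: [98, 96, 91, 80, 75, 18]
The 3rd element (1-indexed) is at index 2.
Value = 91
Final answer: 91


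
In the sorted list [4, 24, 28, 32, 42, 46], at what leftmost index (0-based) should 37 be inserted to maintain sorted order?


List is sorted: [4, 24, 28, 32, 42, 46]
We need the leftmost position where 37 can be inserted, i.e. the first index whose element is >= 37 (or the end of the list if none is).
Binary search with low=0, high=6 (0-based indices):
  low=0, high=6, mid=3: a[3]=32 < 37, so low = 4
  low=4, high=6, mid=5: a[5]=46 >= 37, so high = 5
  low=4, high=5, mid=4: a[4]=42 >= 37, so high = 4
Now low = high = 4, so the insertion index is 4.
Final answer: 4


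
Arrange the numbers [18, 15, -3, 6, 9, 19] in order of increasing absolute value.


Compute absolute values:
  |18| = 18
  |15| = 15
  |-3| = 3
  |6| = 6
  |9| = 9
  |19| = 19
Absolute values in increasing order: 3 < 6 < 9 < 15 < 18 < 19
Listing the original numbers in that order gives the answer.
Final answer: [-3, 6, 9, 15, 18, 19]


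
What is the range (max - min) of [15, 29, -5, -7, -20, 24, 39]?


Maximum value: 39
Minimum value: -20
Range = 39 - (-20) = 59
Final answer: 59


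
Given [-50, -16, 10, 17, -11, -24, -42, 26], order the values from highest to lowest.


Original list: [-50, -16, 10, 17, -11, -24, -42, 26]
Repeatedly take the largest remaining element:
  Remaining [-50, -16, 10, 17, -11, -24, -42, 26] -> largest is 26
  Remaining [-50, -16, 10, 17, -11, -24, -42] -> largest is 17
  Remaining [-50, -16, 10, -11, -24, -42] -> largest is 10
  Remaining [-50, -16, -11, -24, -42] -> largest is -11
  Remaining [-50, -16, -24, -42] -> largest is -16
  Remaining [-50, -24, -42] -> largest is -24
  Remaining [-50, -42] -> largest is -42
  Remaining [-50] -> largest is -50
Collecting the picks in order gives the descending list.
Final answer: [26, 17, 10, -11, -16, -24, -42, -50]


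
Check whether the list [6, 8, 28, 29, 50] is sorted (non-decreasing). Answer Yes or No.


Check consecutive pairs:
  6 <= 8? True
  8 <= 28? True
  28 <= 29? True
  29 <= 50? True
Every consecutive pair is in order, so the list is non-decreasing.
Final answer: Yes


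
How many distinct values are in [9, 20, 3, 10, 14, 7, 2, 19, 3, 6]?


List all unique values:
Distinct values: [2, 3, 6, 7, 9, 10, 14, 19, 20]
Count = 9
Final answer: 9


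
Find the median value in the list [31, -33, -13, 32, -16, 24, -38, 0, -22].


First, sort the list: [-38, -33, -22, -16, -13, 0, 24, 31, 32]
The list has 9 elements (odd count).
The middle index is 4 (0-based), and the element there is -13.
Final answer: -13


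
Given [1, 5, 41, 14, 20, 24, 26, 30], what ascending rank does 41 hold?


Sort ascending: [1, 5, 14, 20, 24, 26, 30, 41]
Find 41 in the sorted list.
41 is at position 8 (1-indexed).
Final answer: 8


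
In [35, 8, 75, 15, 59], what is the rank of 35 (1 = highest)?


Sort descending: [75, 59, 35, 15, 8]
Find 35 in the sorted list.
35 is at position 3.
Final answer: 3


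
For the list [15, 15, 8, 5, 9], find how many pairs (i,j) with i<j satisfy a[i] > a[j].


For each element, count the later elements that are smaller than it:
  15 (index 0): smaller elements after it = [8, 5, 9] -> 3
  15 (index 1): smaller elements after it = [8, 5, 9] -> 3
  8 (index 2): smaller elements after it = [5] -> 1
  5 (index 3): smaller elements after it = [] -> 0
Total inversions = 3 + 3 + 1 + 0 = 7
Final answer: 7


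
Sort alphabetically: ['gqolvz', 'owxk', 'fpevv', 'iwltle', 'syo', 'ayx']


Compare strings character by character (the first differing letter decides):
  'ayx' < 'fpevv' since 'a' < 'f' at position 1
  'fpevv' < 'gqolvz' since 'f' < 'g' at position 1
  'gqolvz' < 'iwltle' since 'g' < 'i' at position 1
  'iwltle' < 'owxk' since 'i' < 'o' at position 1
  'owxk' < 'syo' since 'o' < 's' at position 1
Chaining these comparisons gives the alphabetical order.
Final answer: ['ayx', 'fpevv', 'gqolvz', 'iwltle', 'owxk', 'syo']


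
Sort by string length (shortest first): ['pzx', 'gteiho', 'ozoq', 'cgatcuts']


Compute lengths:
  'pzx' has length 3
  'gteiho' has length 6
  'ozoq' has length 4
  'cgatcuts' has length 8
Lengths in increasing order: 3 < 4 < 6 < 8
Listing the words in that order gives the answer.
Final answer: ['pzx', 'ozoq', 'gteiho', 'cgatcuts']


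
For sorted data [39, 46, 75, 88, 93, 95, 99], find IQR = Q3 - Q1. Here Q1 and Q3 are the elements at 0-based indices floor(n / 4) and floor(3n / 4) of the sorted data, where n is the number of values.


The data has n = 7 elements.
Q1 index = floor(7 / 4) = floor(1.75) = 1; Q3 index = floor(3 * 7 / 4) = floor(5.25) = 5
Q1 = element at index 1 = 46
Q3 = element at index 5 = 95
IQR = 95 - 46 = 49
Final answer: 49


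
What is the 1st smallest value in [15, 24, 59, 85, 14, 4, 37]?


Sort ascending: [4, 14, 15, 24, 37, 59, 85]
The 1st element (1-indexed) is at index 0.
Value = 4
Final answer: 4


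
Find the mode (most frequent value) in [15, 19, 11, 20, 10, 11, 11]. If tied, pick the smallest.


Count the frequency of each value:
  10 appears 1 time(s)
  11 appears 3 time(s)
  15 appears 1 time(s)
  19 appears 1 time(s)
  20 appears 1 time(s)
Maximum frequency is 3.
Only 11 reaches that frequency, so it is the mode.
Final answer: 11


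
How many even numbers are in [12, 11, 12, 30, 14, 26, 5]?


Check each element:
  12 is even
  11 is odd
  12 is even
  30 is even
  14 is even
  26 is even
  5 is odd
Evens: [12, 12, 30, 14, 26]
Count of evens = 5
Final answer: 5


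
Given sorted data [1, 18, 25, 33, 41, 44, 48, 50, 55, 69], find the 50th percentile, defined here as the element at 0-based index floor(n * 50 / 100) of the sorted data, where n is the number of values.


The dataset has n = 10 elements.
Index = floor(10 * 50 / 100) = floor(500 / 100) = floor(5) = 5
Counting from index 0 in the sorted data, the element at index 5 is 44.
Final answer: 44


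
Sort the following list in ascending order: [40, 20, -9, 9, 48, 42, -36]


Original list: [40, 20, -9, 9, 48, 42, -36]
Repeatedly take the smallest remaining element:
  Remaining [40, 20, -9, 9, 48, 42, -36] -> smallest is -36
  Remaining [40, 20, -9, 9, 48, 42] -> smallest is -9
  Remaining [40, 20, 9, 48, 42] -> smallest is 9
  Remaining [40, 20, 48, 42] -> smallest is 20
  Remaining [40, 48, 42] -> smallest is 40
  Remaining [48, 42] -> smallest is 42
  Remaining [48] -> smallest is 48
Collecting the picks in order gives the sorted list.
Final answer: [-36, -9, 9, 20, 40, 42, 48]


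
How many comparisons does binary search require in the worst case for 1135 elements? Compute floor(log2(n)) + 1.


Binary search halves the search space each step.
Maximum comparisons = floor(log2(1135)) + 1
log2(1135) = 10.1485
floor(log2(1135)) = 10, so 10 + 1 = 11
Final answer: 11


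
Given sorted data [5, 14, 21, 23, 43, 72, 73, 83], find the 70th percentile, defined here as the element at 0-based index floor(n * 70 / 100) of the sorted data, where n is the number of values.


The dataset has n = 8 elements.
Index = floor(8 * 70 / 100) = floor(560 / 100) = floor(5.6) = 5
Counting from index 0 in the sorted data, the element at index 5 is 72.
Final answer: 72


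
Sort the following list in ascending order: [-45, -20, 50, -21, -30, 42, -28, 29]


Original list: [-45, -20, 50, -21, -30, 42, -28, 29]
Repeatedly take the smallest remaining element:
  Remaining [-45, -20, 50, -21, -30, 42, -28, 29] -> smallest is -45
  Remaining [-20, 50, -21, -30, 42, -28, 29] -> smallest is -30
  Remaining [-20, 50, -21, 42, -28, 29] -> smallest is -28
  Remaining [-20, 50, -21, 42, 29] -> smallest is -21
  Remaining [-20, 50, 42, 29] -> smallest is -20
  Remaining [50, 42, 29] -> smallest is 29
  Remaining [50, 42] -> smallest is 42
  Remaining [50] -> smallest is 50
Collecting the picks in order gives the sorted list.
Final answer: [-45, -30, -28, -21, -20, 29, 42, 50]


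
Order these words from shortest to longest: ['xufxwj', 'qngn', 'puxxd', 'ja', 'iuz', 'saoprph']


Compute lengths:
  'xufxwj' has length 6
  'qngn' has length 4
  'puxxd' has length 5
  'ja' has length 2
  'iuz' has length 3
  'saoprph' has length 7
Lengths in increasing order: 2 < 3 < 4 < 5 < 6 < 7
Listing the words in that order gives the answer.
Final answer: ['ja', 'iuz', 'qngn', 'puxxd', 'xufxwj', 'saoprph']


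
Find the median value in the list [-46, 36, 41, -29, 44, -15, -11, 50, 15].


First, sort the list: [-46, -29, -15, -11, 15, 36, 41, 44, 50]
The list has 9 elements (odd count).
The middle index is 4 (0-based), and the element there is 15.
Final answer: 15


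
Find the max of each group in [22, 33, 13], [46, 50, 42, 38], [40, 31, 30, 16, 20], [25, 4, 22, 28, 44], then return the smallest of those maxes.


Find max of each group:
  Group 1: [22, 33, 13] -> max = 33
  Group 2: [46, 50, 42, 38] -> max = 50
  Group 3: [40, 31, 30, 16, 20] -> max = 40
  Group 4: [25, 4, 22, 28, 44] -> max = 44
Maxes: [33, 50, 40, 44]
Minimum of maxes = 33
Final answer: 33


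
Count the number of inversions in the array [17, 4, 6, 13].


For each element, count the later elements that are smaller than it:
  17 (index 0): smaller elements after it = [4, 6, 13] -> 3
  4 (index 1): smaller elements after it = [] -> 0
  6 (index 2): smaller elements after it = [] -> 0
Total inversions = 3 + 0 + 0 = 3
Final answer: 3


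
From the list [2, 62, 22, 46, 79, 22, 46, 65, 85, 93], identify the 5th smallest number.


Sort ascending: [2, 22, 22, 46, 46, 62, 65, 79, 85, 93]
The 5th element (1-indexed) is at index 4.
Value = 46
Final answer: 46


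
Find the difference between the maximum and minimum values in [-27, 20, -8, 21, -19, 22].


Maximum value: 22
Minimum value: -27
Range = 22 - (-27) = 49
Final answer: 49


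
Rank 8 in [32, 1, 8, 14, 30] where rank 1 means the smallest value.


Sort ascending: [1, 8, 14, 30, 32]
Find 8 in the sorted list.
8 is at position 2 (1-indexed).
Final answer: 2


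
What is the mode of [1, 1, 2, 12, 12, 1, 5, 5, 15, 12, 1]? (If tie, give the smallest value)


Count the frequency of each value:
  1 appears 4 time(s)
  2 appears 1 time(s)
  5 appears 2 time(s)
  12 appears 3 time(s)
  15 appears 1 time(s)
Maximum frequency is 4.
Only 1 reaches that frequency, so it is the mode.
Final answer: 1


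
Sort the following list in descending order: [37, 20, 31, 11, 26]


Original list: [37, 20, 31, 11, 26]
Repeatedly take the largest remaining element:
  Remaining [37, 20, 31, 11, 26] -> largest is 37
  Remaining [20, 31, 11, 26] -> largest is 31
  Remaining [20, 11, 26] -> largest is 26
  Remaining [20, 11] -> largest is 20
  Remaining [11] -> largest is 11
Collecting the picks in order gives the descending list.
Final answer: [37, 31, 26, 20, 11]


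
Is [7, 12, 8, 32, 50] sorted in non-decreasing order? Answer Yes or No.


Check consecutive pairs:
  7 <= 12? True
  12 <= 8? False
  8 <= 32? True
  32 <= 50? True
1 consecutive pair(s) are out of order, so the list is not sorted.
Final answer: No


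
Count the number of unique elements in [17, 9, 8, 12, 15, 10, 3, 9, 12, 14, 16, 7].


List all unique values:
Distinct values: [3, 7, 8, 9, 10, 12, 14, 15, 16, 17]
Count = 10
Final answer: 10


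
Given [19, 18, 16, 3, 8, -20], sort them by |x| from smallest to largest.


Compute absolute values:
  |19| = 19
  |18| = 18
  |16| = 16
  |3| = 3
  |8| = 8
  |-20| = 20
Absolute values in increasing order: 3 < 8 < 16 < 18 < 19 < 20
Listing the original numbers in that order gives the answer.
Final answer: [3, 8, 16, 18, 19, -20]


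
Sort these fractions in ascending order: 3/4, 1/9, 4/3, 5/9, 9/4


Convert to decimal for comparison:
  3/4 = 0.75
  1/9 = 0.1111
  4/3 = 1.3333
  5/9 = 0.5556
  9/4 = 2.25
Decimals in increasing order: 0.1111 < 0.5556 < 0.75 < 1.3333 < 2.25
Writing each back as its fraction gives the sorted order.
Final answer: 1/9, 5/9, 3/4, 4/3, 9/4


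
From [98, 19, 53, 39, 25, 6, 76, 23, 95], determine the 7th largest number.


Sort descending: [98, 95, 76, 53, 39, 25, 23, 19, 6]
The 7th element (1-indexed) is at index 6.
Value = 23
Final answer: 23


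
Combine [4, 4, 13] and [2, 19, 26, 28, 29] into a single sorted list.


List A: [4, 4, 13]
List B: [2, 19, 26, 28, 29]
Repeatedly compare the front elements and take the smaller:
  4 vs 2 -> take 2
  4 vs 19 -> take 4
  4 vs 19 -> take 4
  13 vs 19 -> take 13
  A is exhausted; append the rest of B: [19, 26, 28, 29]
Final answer: [2, 4, 4, 13, 19, 26, 28, 29]


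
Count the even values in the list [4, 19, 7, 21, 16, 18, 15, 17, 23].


Check each element:
  4 is even
  19 is odd
  7 is odd
  21 is odd
  16 is even
  18 is even
  15 is odd
  17 is odd
  23 is odd
Evens: [4, 16, 18]
Count of evens = 3
Final answer: 3


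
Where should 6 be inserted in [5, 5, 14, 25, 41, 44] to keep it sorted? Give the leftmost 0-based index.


List is sorted: [5, 5, 14, 25, 41, 44]
We need the leftmost position where 6 can be inserted, i.e. the first index whose element is >= 6 (or the end of the list if none is).
Binary search with low=0, high=6 (0-based indices):
  low=0, high=6, mid=3: a[3]=25 >= 6, so high = 3
  low=0, high=3, mid=1: a[1]=5 < 6, so low = 2
  low=2, high=3, mid=2: a[2]=14 >= 6, so high = 2
Now low = high = 2, so the insertion index is 2.
Final answer: 2


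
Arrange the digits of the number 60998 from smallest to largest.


The number 60998 has digits: 6, 0, 9, 9, 8
Sorted: 0, 6, 8, 9, 9
Joining the sorted digits gives the result.
Final answer: 06899


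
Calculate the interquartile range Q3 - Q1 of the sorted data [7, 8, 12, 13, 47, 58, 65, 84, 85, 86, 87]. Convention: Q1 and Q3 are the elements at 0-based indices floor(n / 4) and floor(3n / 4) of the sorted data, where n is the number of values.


The data has n = 11 elements.
Q1 index = floor(11 / 4) = floor(2.75) = 2; Q3 index = floor(3 * 11 / 4) = floor(8.25) = 8
Q1 = element at index 2 = 12
Q3 = element at index 8 = 85
IQR = 85 - 12 = 73
Final answer: 73


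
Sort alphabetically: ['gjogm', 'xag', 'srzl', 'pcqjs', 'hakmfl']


Compare strings character by character (the first differing letter decides):
  'gjogm' < 'hakmfl' since 'g' < 'h' at position 1
  'hakmfl' < 'pcqjs' since 'h' < 'p' at position 1
  'pcqjs' < 'srzl' since 'p' < 's' at position 1
  'srzl' < 'xag' since 's' < 'x' at position 1
Chaining these comparisons gives the alphabetical order.
Final answer: ['gjogm', 'hakmfl', 'pcqjs', 'srzl', 'xag']


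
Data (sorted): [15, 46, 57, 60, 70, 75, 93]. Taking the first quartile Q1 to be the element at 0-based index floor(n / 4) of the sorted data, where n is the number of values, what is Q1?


The list has n = 7 elements.
Q1 index = floor(7 / 4) = floor(1.75) = 1
Counting from index 0 in the sorted data, the element at index 1 is 46.
Final answer: 46


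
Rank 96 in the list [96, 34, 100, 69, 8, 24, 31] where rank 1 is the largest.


Sort descending: [100, 96, 69, 34, 31, 24, 8]
Find 96 in the sorted list.
96 is at position 2.
Final answer: 2


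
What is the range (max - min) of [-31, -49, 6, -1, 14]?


Maximum value: 14
Minimum value: -49
Range = 14 - (-49) = 63
Final answer: 63


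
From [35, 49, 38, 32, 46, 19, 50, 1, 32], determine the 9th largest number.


Sort descending: [50, 49, 46, 38, 35, 32, 32, 19, 1]
The 9th element (1-indexed) is at index 8.
Value = 1
Final answer: 1


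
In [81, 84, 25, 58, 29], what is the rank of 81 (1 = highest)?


Sort descending: [84, 81, 58, 29, 25]
Find 81 in the sorted list.
81 is at position 2.
Final answer: 2


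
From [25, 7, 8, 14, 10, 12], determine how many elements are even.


Check each element:
  25 is odd
  7 is odd
  8 is even
  14 is even
  10 is even
  12 is even
Evens: [8, 14, 10, 12]
Count of evens = 4
Final answer: 4


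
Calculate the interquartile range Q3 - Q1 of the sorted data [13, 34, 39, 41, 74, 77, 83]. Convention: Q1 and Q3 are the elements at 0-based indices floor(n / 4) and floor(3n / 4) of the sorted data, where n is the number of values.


The data has n = 7 elements.
Q1 index = floor(7 / 4) = floor(1.75) = 1; Q3 index = floor(3 * 7 / 4) = floor(5.25) = 5
Q1 = element at index 1 = 34
Q3 = element at index 5 = 77
IQR = 77 - 34 = 43
Final answer: 43


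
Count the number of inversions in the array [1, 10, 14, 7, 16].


For each element, count the later elements that are smaller than it:
  1 (index 0): smaller elements after it = [] -> 0
  10 (index 1): smaller elements after it = [7] -> 1
  14 (index 2): smaller elements after it = [7] -> 1
  7 (index 3): smaller elements after it = [] -> 0
Total inversions = 0 + 1 + 1 + 0 = 2
Final answer: 2


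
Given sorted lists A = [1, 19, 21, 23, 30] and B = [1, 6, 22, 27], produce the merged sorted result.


List A: [1, 19, 21, 23, 30]
List B: [1, 6, 22, 27]
Repeatedly compare the front elements and take the smaller:
  1 vs 1 -> take 1
  19 vs 1 -> take 1
  19 vs 6 -> take 6
  19 vs 22 -> take 19
  21 vs 22 -> take 21
  23 vs 22 -> take 22
  23 vs 27 -> take 23
  30 vs 27 -> take 27
  B is exhausted; append the rest of A: [30]
Final answer: [1, 1, 6, 19, 21, 22, 23, 27, 30]


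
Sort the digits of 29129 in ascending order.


The number 29129 has digits: 2, 9, 1, 2, 9
Sorted: 1, 2, 2, 9, 9
Joining the sorted digits gives the result.
Final answer: 12299


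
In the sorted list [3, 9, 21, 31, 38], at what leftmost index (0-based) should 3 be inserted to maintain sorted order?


List is sorted: [3, 9, 21, 31, 38]
We need the leftmost position where 3 can be inserted, i.e. the first index whose element is >= 3 (or the end of the list if none is).
Binary search with low=0, high=5 (0-based indices):
  low=0, high=5, mid=2: a[2]=21 >= 3, so high = 2
  low=0, high=2, mid=1: a[1]=9 >= 3, so high = 1
  low=0, high=1, mid=0: a[0]=3 >= 3, so high = 0
Now low = high = 0, so the insertion index is 0.
Final answer: 0


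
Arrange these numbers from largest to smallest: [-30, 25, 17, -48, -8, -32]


Original list: [-30, 25, 17, -48, -8, -32]
Repeatedly take the largest remaining element:
  Remaining [-30, 25, 17, -48, -8, -32] -> largest is 25
  Remaining [-30, 17, -48, -8, -32] -> largest is 17
  Remaining [-30, -48, -8, -32] -> largest is -8
  Remaining [-30, -48, -32] -> largest is -30
  Remaining [-48, -32] -> largest is -32
  Remaining [-48] -> largest is -48
Collecting the picks in order gives the descending list.
Final answer: [25, 17, -8, -30, -32, -48]


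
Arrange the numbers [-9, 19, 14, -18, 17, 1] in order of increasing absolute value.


Compute absolute values:
  |-9| = 9
  |19| = 19
  |14| = 14
  |-18| = 18
  |17| = 17
  |1| = 1
Absolute values in increasing order: 1 < 9 < 14 < 17 < 18 < 19
Listing the original numbers in that order gives the answer.
Final answer: [1, -9, 14, 17, -18, 19]


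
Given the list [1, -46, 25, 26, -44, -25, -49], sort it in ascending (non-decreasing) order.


Original list: [1, -46, 25, 26, -44, -25, -49]
Repeatedly take the smallest remaining element:
  Remaining [1, -46, 25, 26, -44, -25, -49] -> smallest is -49
  Remaining [1, -46, 25, 26, -44, -25] -> smallest is -46
  Remaining [1, 25, 26, -44, -25] -> smallest is -44
  Remaining [1, 25, 26, -25] -> smallest is -25
  Remaining [1, 25, 26] -> smallest is 1
  Remaining [25, 26] -> smallest is 25
  Remaining [26] -> smallest is 26
Collecting the picks in order gives the sorted list.
Final answer: [-49, -46, -44, -25, 1, 25, 26]


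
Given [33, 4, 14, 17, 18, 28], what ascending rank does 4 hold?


Sort ascending: [4, 14, 17, 18, 28, 33]
Find 4 in the sorted list.
4 is at position 1 (1-indexed).
Final answer: 1


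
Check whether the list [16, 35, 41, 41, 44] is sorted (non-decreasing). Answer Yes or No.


Check consecutive pairs:
  16 <= 35? True
  35 <= 41? True
  41 <= 41? True
  41 <= 44? True
Every consecutive pair is in order, so the list is non-decreasing.
Final answer: Yes


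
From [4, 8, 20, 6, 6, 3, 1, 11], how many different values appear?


List all unique values:
Distinct values: [1, 3, 4, 6, 8, 11, 20]
Count = 7
Final answer: 7


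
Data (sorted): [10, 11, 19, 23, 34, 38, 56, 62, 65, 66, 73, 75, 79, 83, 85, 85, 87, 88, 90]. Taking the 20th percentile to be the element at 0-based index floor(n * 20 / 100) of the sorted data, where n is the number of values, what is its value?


The dataset has n = 19 elements.
Index = floor(19 * 20 / 100) = floor(380 / 100) = floor(3.8) = 3
Counting from index 0 in the sorted data, the element at index 3 is 23.
Final answer: 23


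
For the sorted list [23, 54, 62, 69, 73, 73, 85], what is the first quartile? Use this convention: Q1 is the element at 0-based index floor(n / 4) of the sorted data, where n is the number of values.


The list has n = 7 elements.
Q1 index = floor(7 / 4) = floor(1.75) = 1
Counting from index 0 in the sorted data, the element at index 1 is 54.
Final answer: 54


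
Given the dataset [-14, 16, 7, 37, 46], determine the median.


First, sort the list: [-14, 7, 16, 37, 46]
The list has 5 elements (odd count).
The middle index is 2 (0-based), and the element there is 16.
Final answer: 16


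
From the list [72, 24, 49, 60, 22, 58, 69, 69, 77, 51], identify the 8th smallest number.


Sort ascending: [22, 24, 49, 51, 58, 60, 69, 69, 72, 77]
The 8th element (1-indexed) is at index 7.
Value = 69
Final answer: 69


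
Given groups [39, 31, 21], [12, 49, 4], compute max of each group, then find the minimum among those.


Find max of each group:
  Group 1: [39, 31, 21] -> max = 39
  Group 2: [12, 49, 4] -> max = 49
Maxes: [39, 49]
Minimum of maxes = 39
Final answer: 39


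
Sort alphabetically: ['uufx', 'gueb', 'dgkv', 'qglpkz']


Compare strings character by character (the first differing letter decides):
  'dgkv' < 'gueb' since 'd' < 'g' at position 1
  'gueb' < 'qglpkz' since 'g' < 'q' at position 1
  'qglpkz' < 'uufx' since 'q' < 'u' at position 1
Chaining these comparisons gives the alphabetical order.
Final answer: ['dgkv', 'gueb', 'qglpkz', 'uufx']


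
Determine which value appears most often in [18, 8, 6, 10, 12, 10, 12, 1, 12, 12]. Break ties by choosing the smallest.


Count the frequency of each value:
  1 appears 1 time(s)
  6 appears 1 time(s)
  8 appears 1 time(s)
  10 appears 2 time(s)
  12 appears 4 time(s)
  18 appears 1 time(s)
Maximum frequency is 4.
Only 12 reaches that frequency, so it is the mode.
Final answer: 12


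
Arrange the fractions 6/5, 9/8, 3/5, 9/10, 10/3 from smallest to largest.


Convert to decimal for comparison:
  6/5 = 1.2
  9/8 = 1.125
  3/5 = 0.6
  9/10 = 0.9
  10/3 = 3.3333
Decimals in increasing order: 0.6 < 0.9 < 1.125 < 1.2 < 3.3333
Writing each back as its fraction gives the sorted order.
Final answer: 3/5, 9/10, 9/8, 6/5, 10/3


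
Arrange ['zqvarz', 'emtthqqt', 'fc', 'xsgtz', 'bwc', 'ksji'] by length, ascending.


Compute lengths:
  'zqvarz' has length 6
  'emtthqqt' has length 8
  'fc' has length 2
  'xsgtz' has length 5
  'bwc' has length 3
  'ksji' has length 4
Lengths in increasing order: 2 < 3 < 4 < 5 < 6 < 8
Listing the words in that order gives the answer.
Final answer: ['fc', 'bwc', 'ksji', 'xsgtz', 'zqvarz', 'emtthqqt']


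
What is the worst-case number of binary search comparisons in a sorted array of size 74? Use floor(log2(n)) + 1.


Binary search halves the search space each step.
Maximum comparisons = floor(log2(74)) + 1
log2(74) = 6.2095
floor(log2(74)) = 6, so 6 + 1 = 7
Final answer: 7


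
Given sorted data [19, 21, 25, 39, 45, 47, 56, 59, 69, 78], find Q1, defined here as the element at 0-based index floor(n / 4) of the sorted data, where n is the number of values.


The list has n = 10 elements.
Q1 index = floor(10 / 4) = floor(2.5) = 2
Counting from index 0 in the sorted data, the element at index 2 is 25.
Final answer: 25


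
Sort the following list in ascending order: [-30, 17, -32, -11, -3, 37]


Original list: [-30, 17, -32, -11, -3, 37]
Repeatedly take the smallest remaining element:
  Remaining [-30, 17, -32, -11, -3, 37] -> smallest is -32
  Remaining [-30, 17, -11, -3, 37] -> smallest is -30
  Remaining [17, -11, -3, 37] -> smallest is -11
  Remaining [17, -3, 37] -> smallest is -3
  Remaining [17, 37] -> smallest is 17
  Remaining [37] -> smallest is 37
Collecting the picks in order gives the sorted list.
Final answer: [-32, -30, -11, -3, 17, 37]


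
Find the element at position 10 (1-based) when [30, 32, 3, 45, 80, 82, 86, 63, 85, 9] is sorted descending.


Sort descending: [86, 85, 82, 80, 63, 45, 32, 30, 9, 3]
The 10th element (1-indexed) is at index 9.
Value = 3
Final answer: 3


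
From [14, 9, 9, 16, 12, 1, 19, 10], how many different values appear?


List all unique values:
Distinct values: [1, 9, 10, 12, 14, 16, 19]
Count = 7
Final answer: 7


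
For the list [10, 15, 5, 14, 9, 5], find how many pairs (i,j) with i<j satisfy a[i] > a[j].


For each element, count the later elements that are smaller than it:
  10 (index 0): smaller elements after it = [5, 9, 5] -> 3
  15 (index 1): smaller elements after it = [5, 14, 9, 5] -> 4
  5 (index 2): smaller elements after it = [] -> 0
  14 (index 3): smaller elements after it = [9, 5] -> 2
  9 (index 4): smaller elements after it = [5] -> 1
Total inversions = 3 + 4 + 0 + 2 + 1 = 10
Final answer: 10


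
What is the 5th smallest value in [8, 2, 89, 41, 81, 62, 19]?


Sort ascending: [2, 8, 19, 41, 62, 81, 89]
The 5th element (1-indexed) is at index 4.
Value = 62
Final answer: 62


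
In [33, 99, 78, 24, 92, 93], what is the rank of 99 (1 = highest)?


Sort descending: [99, 93, 92, 78, 33, 24]
Find 99 in the sorted list.
99 is at position 1.
Final answer: 1


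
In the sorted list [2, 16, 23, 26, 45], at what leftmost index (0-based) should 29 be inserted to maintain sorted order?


List is sorted: [2, 16, 23, 26, 45]
We need the leftmost position where 29 can be inserted, i.e. the first index whose element is >= 29 (or the end of the list if none is).
Binary search with low=0, high=5 (0-based indices):
  low=0, high=5, mid=2: a[2]=23 < 29, so low = 3
  low=3, high=5, mid=4: a[4]=45 >= 29, so high = 4
  low=3, high=4, mid=3: a[3]=26 < 29, so low = 4
Now low = high = 4, so the insertion index is 4.
Final answer: 4


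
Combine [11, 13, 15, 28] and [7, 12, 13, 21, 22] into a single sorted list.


List A: [11, 13, 15, 28]
List B: [7, 12, 13, 21, 22]
Repeatedly compare the front elements and take the smaller:
  11 vs 7 -> take 7
  11 vs 12 -> take 11
  13 vs 12 -> take 12
  13 vs 13 -> take 13
  15 vs 13 -> take 13
  15 vs 21 -> take 15
  28 vs 21 -> take 21
  28 vs 22 -> take 22
  B is exhausted; append the rest of A: [28]
Final answer: [7, 11, 12, 13, 13, 15, 21, 22, 28]


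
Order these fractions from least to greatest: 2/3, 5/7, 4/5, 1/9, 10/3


Convert to decimal for comparison:
  2/3 = 0.6667
  5/7 = 0.7143
  4/5 = 0.8
  1/9 = 0.1111
  10/3 = 3.3333
Decimals in increasing order: 0.1111 < 0.6667 < 0.7143 < 0.8 < 3.3333
Writing each back as its fraction gives the sorted order.
Final answer: 1/9, 2/3, 5/7, 4/5, 10/3


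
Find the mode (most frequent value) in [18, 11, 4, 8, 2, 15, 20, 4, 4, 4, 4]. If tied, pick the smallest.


Count the frequency of each value:
  2 appears 1 time(s)
  4 appears 5 time(s)
  8 appears 1 time(s)
  11 appears 1 time(s)
  15 appears 1 time(s)
  18 appears 1 time(s)
  20 appears 1 time(s)
Maximum frequency is 5.
Only 4 reaches that frequency, so it is the mode.
Final answer: 4


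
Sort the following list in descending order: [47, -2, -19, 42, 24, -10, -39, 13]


Original list: [47, -2, -19, 42, 24, -10, -39, 13]
Repeatedly take the largest remaining element:
  Remaining [47, -2, -19, 42, 24, -10, -39, 13] -> largest is 47
  Remaining [-2, -19, 42, 24, -10, -39, 13] -> largest is 42
  Remaining [-2, -19, 24, -10, -39, 13] -> largest is 24
  Remaining [-2, -19, -10, -39, 13] -> largest is 13
  Remaining [-2, -19, -10, -39] -> largest is -2
  Remaining [-19, -10, -39] -> largest is -10
  Remaining [-19, -39] -> largest is -19
  Remaining [-39] -> largest is -39
Collecting the picks in order gives the descending list.
Final answer: [47, 42, 24, 13, -2, -10, -19, -39]


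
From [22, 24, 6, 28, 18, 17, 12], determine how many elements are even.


Check each element:
  22 is even
  24 is even
  6 is even
  28 is even
  18 is even
  17 is odd
  12 is even
Evens: [22, 24, 6, 28, 18, 12]
Count of evens = 6
Final answer: 6


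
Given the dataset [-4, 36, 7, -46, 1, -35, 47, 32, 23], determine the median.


First, sort the list: [-46, -35, -4, 1, 7, 23, 32, 36, 47]
The list has 9 elements (odd count).
The middle index is 4 (0-based), and the element there is 7.
Final answer: 7


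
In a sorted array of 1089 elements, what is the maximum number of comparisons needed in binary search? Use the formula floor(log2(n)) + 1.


Binary search halves the search space each step.
Maximum comparisons = floor(log2(1089)) + 1
log2(1089) = 10.0888
floor(log2(1089)) = 10, so 10 + 1 = 11
Final answer: 11


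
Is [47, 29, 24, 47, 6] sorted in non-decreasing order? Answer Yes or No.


Check consecutive pairs:
  47 <= 29? False
  29 <= 24? False
  24 <= 47? True
  47 <= 6? False
3 consecutive pair(s) are out of order, so the list is not sorted.
Final answer: No


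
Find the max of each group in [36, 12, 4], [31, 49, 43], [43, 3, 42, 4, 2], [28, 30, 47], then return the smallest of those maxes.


Find max of each group:
  Group 1: [36, 12, 4] -> max = 36
  Group 2: [31, 49, 43] -> max = 49
  Group 3: [43, 3, 42, 4, 2] -> max = 43
  Group 4: [28, 30, 47] -> max = 47
Maxes: [36, 49, 43, 47]
Minimum of maxes = 36
Final answer: 36


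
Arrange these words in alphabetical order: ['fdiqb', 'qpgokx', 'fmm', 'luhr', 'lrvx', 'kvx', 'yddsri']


Compare strings character by character (the first differing letter decides):
  'fdiqb' < 'fmm' since 'd' < 'm' at position 2
  'fmm' < 'kvx' since 'f' < 'k' at position 1
  'kvx' < 'lrvx' since 'k' < 'l' at position 1
  'lrvx' < 'luhr' since 'r' < 'u' at position 2
  'luhr' < 'qpgokx' since 'l' < 'q' at position 1
  'qpgokx' < 'yddsri' since 'q' < 'y' at position 1
Chaining these comparisons gives the alphabetical order.
Final answer: ['fdiqb', 'fmm', 'kvx', 'lrvx', 'luhr', 'qpgokx', 'yddsri']


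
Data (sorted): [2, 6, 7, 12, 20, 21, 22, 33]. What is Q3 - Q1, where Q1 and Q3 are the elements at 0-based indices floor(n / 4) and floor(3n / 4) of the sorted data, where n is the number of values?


The data has n = 8 elements.
Q1 index = floor(8 / 4) = floor(2) = 2; Q3 index = floor(3 * 8 / 4) = floor(6) = 6
Q1 = element at index 2 = 7
Q3 = element at index 6 = 22
IQR = 22 - 7 = 15
Final answer: 15


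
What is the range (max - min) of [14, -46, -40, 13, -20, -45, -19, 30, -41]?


Maximum value: 30
Minimum value: -46
Range = 30 - (-46) = 76
Final answer: 76


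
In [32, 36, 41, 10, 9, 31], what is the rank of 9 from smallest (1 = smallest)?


Sort ascending: [9, 10, 31, 32, 36, 41]
Find 9 in the sorted list.
9 is at position 1 (1-indexed).
Final answer: 1


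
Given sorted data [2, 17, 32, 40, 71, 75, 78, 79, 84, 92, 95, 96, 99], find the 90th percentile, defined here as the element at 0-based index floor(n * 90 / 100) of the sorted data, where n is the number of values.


The dataset has n = 13 elements.
Index = floor(13 * 90 / 100) = floor(1170 / 100) = floor(11.7) = 11
Counting from index 0 in the sorted data, the element at index 11 is 96.
Final answer: 96


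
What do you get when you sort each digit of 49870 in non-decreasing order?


The number 49870 has digits: 4, 9, 8, 7, 0
Sorted: 0, 4, 7, 8, 9
Joining the sorted digits gives the result.
Final answer: 04789


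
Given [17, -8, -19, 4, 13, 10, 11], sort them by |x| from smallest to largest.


Compute absolute values:
  |17| = 17
  |-8| = 8
  |-19| = 19
  |4| = 4
  |13| = 13
  |10| = 10
  |11| = 11
Absolute values in increasing order: 4 < 8 < 10 < 11 < 13 < 17 < 19
Listing the original numbers in that order gives the answer.
Final answer: [4, -8, 10, 11, 13, 17, -19]


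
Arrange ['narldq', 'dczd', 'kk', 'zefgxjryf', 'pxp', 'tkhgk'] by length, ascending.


Compute lengths:
  'narldq' has length 6
  'dczd' has length 4
  'kk' has length 2
  'zefgxjryf' has length 9
  'pxp' has length 3
  'tkhgk' has length 5
Lengths in increasing order: 2 < 3 < 4 < 5 < 6 < 9
Listing the words in that order gives the answer.
Final answer: ['kk', 'pxp', 'dczd', 'tkhgk', 'narldq', 'zefgxjryf']


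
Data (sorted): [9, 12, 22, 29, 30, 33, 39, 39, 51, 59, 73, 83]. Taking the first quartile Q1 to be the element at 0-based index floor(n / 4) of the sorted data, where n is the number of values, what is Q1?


The list has n = 12 elements.
Q1 index = floor(12 / 4) = floor(3) = 3
Counting from index 0 in the sorted data, the element at index 3 is 29.
Final answer: 29


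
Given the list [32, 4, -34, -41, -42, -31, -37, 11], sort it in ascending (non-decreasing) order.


Original list: [32, 4, -34, -41, -42, -31, -37, 11]
Repeatedly take the smallest remaining element:
  Remaining [32, 4, -34, -41, -42, -31, -37, 11] -> smallest is -42
  Remaining [32, 4, -34, -41, -31, -37, 11] -> smallest is -41
  Remaining [32, 4, -34, -31, -37, 11] -> smallest is -37
  Remaining [32, 4, -34, -31, 11] -> smallest is -34
  Remaining [32, 4, -31, 11] -> smallest is -31
  Remaining [32, 4, 11] -> smallest is 4
  Remaining [32, 11] -> smallest is 11
  Remaining [32] -> smallest is 32
Collecting the picks in order gives the sorted list.
Final answer: [-42, -41, -37, -34, -31, 4, 11, 32]


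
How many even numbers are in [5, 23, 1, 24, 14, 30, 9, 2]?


Check each element:
  5 is odd
  23 is odd
  1 is odd
  24 is even
  14 is even
  30 is even
  9 is odd
  2 is even
Evens: [24, 14, 30, 2]
Count of evens = 4
Final answer: 4


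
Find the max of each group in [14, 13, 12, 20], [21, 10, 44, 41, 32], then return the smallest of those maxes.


Find max of each group:
  Group 1: [14, 13, 12, 20] -> max = 20
  Group 2: [21, 10, 44, 41, 32] -> max = 44
Maxes: [20, 44]
Minimum of maxes = 20
Final answer: 20
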